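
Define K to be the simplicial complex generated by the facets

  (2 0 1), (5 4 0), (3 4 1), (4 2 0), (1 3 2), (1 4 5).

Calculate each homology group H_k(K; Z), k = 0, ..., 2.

H_0 ≅ Z,  H_1 ≅ Z,  H_2 = 0.

We work with the vertex ordering 0 < 1 < 2 < 3 < 4 < 5. The simplices of K, each written with vertices in increasing order, are:

  0-simplices (6): [0], [1], [2], [3], [4], [5]
  1-simplices (12): [0,1], [0,2], [0,4], [0,5], [1,2], [1,3], [1,4], [1,5], [2,3], [2,4], [3,4], [4,5]
  2-simplices (6): [0,1,2], [0,2,4], [0,4,5], [1,2,3], [1,3,4], [1,4,5]

giving chain groups C_0 ≅ Z^6, C_1 ≅ Z^12, C_2 ≅ Z^6.

∂_1: C_1 → C_0 maps an edge to its endpoints' difference, ∂[p,q] = q − p.
The 6×12 boundary matrix has rank 5 and Smith normal form diag(1,1,1,1,1).

Boundary ∂_2: C_2 → C_1 maps a triangle to the signed sum of its edges. For instance
  ∂[1,2,3] = [2,3] − [1,3] + [1,2],
  ∂[1,4,5] = [4,5] − [1,5] + [1,4].
As a 12×6 matrix over Z this has rank 6, with invariant factors (1,1,1,1,1,1).

Now H_k = ker ∂_k / im ∂_{k+1}, so:

  H_0: rank C_0 − rank ∂_1 = 6 − 5 = 1, and the invariant factors of ∂_1 are all 1, so H_0 = Z.
  H_1: rank ker ∂_1 − rank ∂_2 = (12 − 5) − 6 = 1, and the invariant factors of ∂_2 are all 1, so H_1 = Z.
  H_2: rank ker ∂_2 − rank ∂_3 = (6 − 6) − 0 = 0, and there is no ∂_3, so H_2 = 0.

As a check, the Euler characteristic is 6 − 12 + 6 = 0, which agrees with 1 − 1 + 0 = 0.
(K is a triangulation of the cylinder S^1 x I.)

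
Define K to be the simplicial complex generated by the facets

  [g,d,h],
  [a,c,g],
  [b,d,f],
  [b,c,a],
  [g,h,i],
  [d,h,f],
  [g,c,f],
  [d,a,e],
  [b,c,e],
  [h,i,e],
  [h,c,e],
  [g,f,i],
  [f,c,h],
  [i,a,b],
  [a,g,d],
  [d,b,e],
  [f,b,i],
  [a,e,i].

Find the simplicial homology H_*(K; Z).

H_0 ≅ Z,  H_1 ≅ Z ⊕ Z/2Z,  H_2 = 0.

Order the vertices as a < b < c < d < e < f < g < h < i. Listing each simplex with vertices in this order, K has dimension 2 with simplices:

  0-simplices (9): a, b, c, d, e, f, g, h, i
  1-simplices (27): ab, ac, ad, ae, ag, ai, bc, bd, be, bf, bi, ce, cf, cg, ch, de, df, dg, dh, eh, ei, fg, fh, fi, gh, gi, hi
  2-simplices (18): abc, abi, acg, ade, adg, aei, bce, bde, bdf, bfi, ceh, cfg, cfh, dfh, dgh, ehi, fgi, ghi

so the chain groups are C_0 ≅ Z^9, C_1 ≅ Z^27, C_2 ≅ Z^18.

∂_1: C_1 → C_0 maps an edge to its endpoints' difference, ∂[p,q] = q − p. For instance
  ∂fg = g − f.
This gives a 9×27 integer matrix of rank 8; reducing to Smith normal form yields diagonal entries (1,1,1,1,1,1,1,1).

∂_2: C_2 → C_1 sends each 2-simplex [p,q,r] to [q,r] − [p,r] + [p,q]. For instance
  ∂ghi = hi − gi + gh,
  ∂ehi = hi − ei + eh.
The 27×18 boundary matrix has rank 18 and Smith normal form diag(1,1,1,1,1,1,1,1,1,1,1,1,1,1,1,1,1,2).

From H_k ≅ ker(∂_k) / im(∂_{k+1}) we obtain:

  H_0: rank C_0 − rank ∂_1 = 9 − 8 = 1, and the invariant factors of ∂_1 are all 1, so H_0 ≅ Z.
  H_1: rank ker ∂_1 − rank ∂_2 = (27 − 8) − 18 = 1, and ∂_2 has invariant factor 2 > 1, so H_1 ≅ Z ⊕ Z/2Z.
  H_2: rank ker ∂_2 − rank ∂_3 = (18 − 18) − 0 = 0, and there is no ∂_3, so H_2 ≅ 0.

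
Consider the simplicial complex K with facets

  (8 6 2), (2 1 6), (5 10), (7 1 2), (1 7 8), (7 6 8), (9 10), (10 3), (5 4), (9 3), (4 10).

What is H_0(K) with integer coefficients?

H_0 ≅ Z^2.

We work with the vertex ordering 1 < 2 < 3 < 4 < 5 < 6 < 7 < 8 < 9 < 10. The simplices of K, each written with vertices in increasing order, are:

  0-simplices (10): [1], [2], [3], [4], [5], [6], [7], [8], [9], [10]
  1-simplices (16): [1,2], [1,6], [1,7], [1,8], [2,6], [2,7], [2,8], [3,9], [3,10], [4,5], [4,10], [5,10], [6,7], [6,8], [7,8], [9,10]
  2-simplices (5): [1,2,6], [1,2,7], [1,7,8], [2,6,8], [6,7,8]

Hence C_0 ≅ Z^10, C_1 ≅ Z^16, C_2 ≅ Z^5.

Boundary ∂_1: C_1 → C_0 maps an edge to its endpoints' difference, ∂[p,q] = q − p. For instance
  ∂[4,10] = [10] − [4].
The resulting 10×16 matrix has rank 8, and its Smith normal form has invariant factors (1,1,1,1,1,1,1,1).

The boundary map ∂_2: C_2 → C_1 sends each 2-simplex [p,q,r] to [q,r] − [p,r] + [p,q]. For instance
  ∂[2,6,8] = [6,8] − [2,8] + [2,6],
  ∂[1,2,7] = [2,7] − [1,7] + [1,2].
The 16×5 boundary matrix has rank 5 and Smith normal form diag(1,1,1,1,1).

From H_k ≅ ker(∂_k) / im(∂_{k+1}) we obtain:

  H_0: rank C_0 − rank ∂_1 = 10 − 8 = 2, and the invariant factors of ∂_1 are all 1, so H_0 = Z^2.

(K is a triangulation of the disjoint union of the Möbius band and a wedge of 2 circles.)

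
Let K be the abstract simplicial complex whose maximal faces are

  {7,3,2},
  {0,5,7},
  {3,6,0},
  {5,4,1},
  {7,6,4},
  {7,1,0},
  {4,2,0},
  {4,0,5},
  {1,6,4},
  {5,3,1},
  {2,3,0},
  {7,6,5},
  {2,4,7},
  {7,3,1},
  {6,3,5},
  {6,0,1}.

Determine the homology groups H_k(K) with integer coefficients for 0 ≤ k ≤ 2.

K has 8 vertices, 24 edges, 16 triangles.
rank ∂_0 = 0, rank ∂_1 = 7 ⇒ b_0 = 8 − 0 − 7 = 1; all invariant factors of ∂_1 are 1 so no torsion. So H_0 ≅ Z.
rank ∂_1 = 7, rank ∂_2 = 15 ⇒ b_1 = 24 − 7 − 15 = 2; all invariant factors of ∂_2 are 1 so no torsion. So H_1 ≅ Z^2.
rank ∂_2 = 15, rank ∂_3 = 0 ⇒ b_2 = 16 − 15 − 0 = 1. So H_2 ≅ Z.

H_0 = Z,  H_1 = Z^2,  H_2 = Z.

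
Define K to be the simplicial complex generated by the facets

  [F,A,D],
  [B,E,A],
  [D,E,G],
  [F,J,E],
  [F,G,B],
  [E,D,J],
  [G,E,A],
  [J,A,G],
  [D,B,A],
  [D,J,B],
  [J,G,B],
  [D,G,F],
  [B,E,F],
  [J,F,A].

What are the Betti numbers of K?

b_0 = 1, b_1 = 2, b_2 = 1.

Fix the vertex order A < B < D < E < F < G < J and write every simplex with vertices in increasing order. Then dim K = 2 and the simplices of K are:

  0-simplices (7): A, B, D, E, F, G, J
  1-simplices (21): AB, AD, AE, AF, AG, AJ, BD, BE, BF, BG, BJ, DE, DF, DG, DJ, EF, EG, EJ, FG, FJ, GJ
  2-simplices (14): ABD, ABE, ADF, AEG, AFJ, AGJ, BDJ, BEF, BFG, BGJ, DEG, DEJ, DFG, EFJ

so the chain groups are C_0 ≅ Z^7, C_1 ≅ Z^21, C_2 ≅ Z^14.

∂_1: C_1 → C_0 is given by ∂[p,q] = [q] − [p]. For instance
  ∂BF = F − B.
The resulting 7×21 matrix has rank 6, and its Smith normal form has invariant factors (1,1,1,1,1,1).

Boundary ∂_2: C_2 → C_1 acts by ∂[p,q,r] = [q,r] − [p,r] + [p,q]. For instance
  ∂BGJ = GJ − BJ + BG,
  ∂BFG = FG − BG + BF.
As a 21×14 matrix over Z this has rank 13, with invariant factors (1,1,1,1,1,1,1,1,1,1,1,1,1).

Now H_k = ker ∂_k / im ∂_{k+1}, so:

  H_0: rank C_0 − rank ∂_1 = 7 − 6 = 1, and the invariant factors of ∂_1 are all 1, so H_0 = Z.
  H_1: rank ker ∂_1 − rank ∂_2 = (21 − 6) − 13 = 2, and the invariant factors of ∂_2 are all 1, so H_1 = Z^2.
  H_2: rank ker ∂_2 − rank ∂_3 = (14 − 13) − 0 = 1, and there is no ∂_3, so H_2 = Z.

Hence the Betti numbers are b_0 = 1, b_1 = 2, b_2 = 1.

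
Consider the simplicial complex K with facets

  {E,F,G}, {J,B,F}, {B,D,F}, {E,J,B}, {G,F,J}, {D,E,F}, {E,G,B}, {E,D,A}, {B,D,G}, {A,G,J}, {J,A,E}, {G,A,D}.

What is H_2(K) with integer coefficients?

H_2 = 0.

K has 7 vertices, 18 edges, 12 triangles.
rank ∂_2 = 12, rank ∂_3 = 0 ⇒ b_2 = 12 − 12 − 0 = 0. So H_2 ≅ 0.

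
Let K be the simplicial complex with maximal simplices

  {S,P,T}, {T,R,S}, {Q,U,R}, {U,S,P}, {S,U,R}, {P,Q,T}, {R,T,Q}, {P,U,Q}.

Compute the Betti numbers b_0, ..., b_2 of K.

b_0 = 1, b_1 = 0, b_2 = 1.

K has 6 vertices, 12 edges, 8 triangles.
rank ∂_0 = 0, rank ∂_1 = 5 ⇒ b_0 = 6 − 0 − 5 = 1; all invariant factors of ∂_1 are 1 so no torsion. So H_0 ≅ Z.
rank ∂_1 = 5, rank ∂_2 = 7 ⇒ b_1 = 12 − 5 − 7 = 0; all invariant factors of ∂_2 are 1 so no torsion. So H_1 ≅ 0.
rank ∂_2 = 7, rank ∂_3 = 0 ⇒ b_2 = 8 − 7 − 0 = 1. So H_2 ≅ Z.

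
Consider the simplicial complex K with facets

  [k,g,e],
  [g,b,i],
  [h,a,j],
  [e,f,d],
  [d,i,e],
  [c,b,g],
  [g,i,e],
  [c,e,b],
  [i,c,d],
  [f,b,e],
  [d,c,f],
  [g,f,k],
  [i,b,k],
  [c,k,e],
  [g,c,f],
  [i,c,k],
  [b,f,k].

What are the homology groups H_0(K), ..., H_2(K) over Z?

We work with the vertex ordering a < b < c < d < e < f < g < h < i < j < k. The simplices of K, each written with vertices in increasing order, are:

  0-simplices (11): a, b, c, d, e, f, g, h, i, j, k
  1-simplices (27): ah, aj, bc, be, bf, bg, bi, bk, cd, ce, cf, cg, ci, ck, de, df, di, ef, eg, ei, ek, fg, fk, gi, gk, hj, ik
  2-simplices (17): ahj, bce, bcg, bef, bfk, bgi, bik, cdf, cdi, cek, cfg, cik, def, dei, egi, egk, fgk

giving chain groups C_0 ≅ Z^11, C_1 ≅ Z^27, C_2 ≅ Z^17.

∂_1: C_1 → C_0 sends each edge [p,q] (with p < q) to q − p. For instance
  ∂be = e − b.
The resulting 11×27 matrix has rank 9, and its Smith normal form has invariant factors (1,1,1,1,1,1,1,1,1).

The boundary map ∂_2: C_2 → C_1 acts by ∂[p,q,r] = [q,r] − [p,r] + [p,q]. For instance
  ∂fgk = gk − fk + fg,
  ∂cdf = df − cf + cd.
The resulting 27×17 matrix has rank 16, and its Smith normal form has invariant factors (1,1,1,1,1,1,1,1,1,1,1,1,1,1,1,1).

Computing H_k = (kernel of ∂_k) / (image of ∂_{k+1}):

  H_0: rank C_0 − rank ∂_1 = 11 − 9 = 2, and the invariant factors of ∂_1 are all 1, so H_0 ≅ Z^2.
  H_1: rank ker ∂_1 − rank ∂_2 = (27 − 9) − 16 = 2, and the invariant factors of ∂_2 are all 1, so H_1 ≅ Z^2.
  H_2: rank ker ∂_2 − rank ∂_3 = (17 − 16) − 0 = 1, and there is no ∂_3, so H_2 ≅ Z.

As a check, the Euler characteristic is 11 − 27 + 17 = 1, which agrees with 2 − 2 + 1 = 1.

H_0 = Z^2,  H_1 = Z^2,  H_2 = Z.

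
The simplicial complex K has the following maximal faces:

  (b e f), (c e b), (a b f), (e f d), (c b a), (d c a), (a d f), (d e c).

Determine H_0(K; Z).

Fix the vertex order a < b < c < d < e < f and write every simplex with vertices in increasing order. Then dim K = 2 and the simplices of K are:

  0-simplices (6): a, b, c, d, e, f
  1-simplices (12): ab, ac, ad, af, bc, be, bf, cd, ce, de, df, ef
  2-simplices (8): abc, abf, acd, adf, bce, bef, cde, def

so the chain groups are C_0 ≅ Z^6, C_1 ≅ Z^12, C_2 ≅ Z^8.

Boundary ∂_1: C_1 → C_0 maps an edge to its endpoints' difference, ∂[p,q] = q − p. For instance
  ∂ce = e − c.
This gives a 6×12 integer matrix of rank 5; reducing to Smith normal form yields diagonal entries (1,1,1,1,1).

∂_2: C_2 → C_1 sends each 2-simplex [p,q,r] to [q,r] − [p,r] + [p,q]. For instance
  ∂abc = bc − ac + ab,
  ∂acd = cd − ad + ac.
This gives a 12×8 integer matrix of rank 7; reducing to Smith normal form yields diagonal entries (1,1,1,1,1,1,1).

Reading off H_k = ker ∂_k / im ∂_{k+1}:

  H_0: rank C_0 − rank ∂_1 = 6 − 5 = 1, and the invariant factors of ∂_1 are all 1, so H_0 ≅ Z.

H_0 = Z.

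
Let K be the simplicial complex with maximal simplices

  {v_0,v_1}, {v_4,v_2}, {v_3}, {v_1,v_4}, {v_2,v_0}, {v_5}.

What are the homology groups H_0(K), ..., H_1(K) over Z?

Order the vertices as v_0 < v_1 < v_2 < v_3 < v_4 < v_5. Listing each simplex with vertices in this order, K has dimension 1 with simplices:

  0-simplices (6): [v_0], [v_1], [v_2], [v_3], [v_4], [v_5]
  1-simplices (4): [v_0,v_1], [v_0,v_2], [v_1,v_4], [v_2,v_4]

so the chain groups are C_0 ≅ Z^6, C_1 ≅ Z^4.

∂_1: C_1 → C_0 sends each edge [p,q] (with p < q) to q − p. For instance
  ∂[v_0,v_2] = [v_2] − [v_0].
This gives a 6×4 integer matrix of rank 3; reducing to Smith normal form yields diagonal entries (1,1,1).

Now H_k = ker ∂_k / im ∂_{k+1}, so:

  H_0: rank C_0 − rank ∂_1 = 6 − 3 = 3, and the invariant factors of ∂_1 are all 1, so H_0 = Z^3.
  H_1: rank ker ∂_1 − rank ∂_2 = (4 − 3) − 0 = 1, and there is no ∂_2, so H_1 = Z.

H_0 ≅ Z^3,  H_1 ≅ Z.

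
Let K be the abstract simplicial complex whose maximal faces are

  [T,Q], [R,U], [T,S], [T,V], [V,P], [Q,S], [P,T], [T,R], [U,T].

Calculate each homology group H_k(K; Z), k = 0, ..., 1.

We work with the vertex ordering P < Q < R < S < T < U < V. The simplices of K, each written with vertices in increasing order, are:

  0-simplices (7): P, Q, R, S, T, U, V
  1-simplices (9): PT, PV, QS, QT, RT, RU, ST, TU, TV

Hence C_0 ≅ Z^7, C_1 ≅ Z^9.

Boundary ∂_1: C_1 → C_0 sends each edge [p,q] (with p < q) to q − p. For instance
  ∂RU = U − R.
This gives a 7×9 integer matrix of rank 6; reducing to Smith normal form yields diagonal entries (1,1,1,1,1,1).

From H_k ≅ ker(∂_k) / im(∂_{k+1}) we obtain:

  H_0: rank C_0 − rank ∂_1 = 7 − 6 = 1, and the invariant factors of ∂_1 are all 1, so H_0 ≅ Z.
  H_1: rank ker ∂_1 − rank ∂_2 = (9 − 6) − 0 = 3, and there is no ∂_2, so H_1 ≅ Z^3.

H_0 ≅ Z,  H_1 ≅ Z^3.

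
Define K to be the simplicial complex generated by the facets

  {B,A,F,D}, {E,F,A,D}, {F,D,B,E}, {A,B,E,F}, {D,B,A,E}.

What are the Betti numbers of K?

b_0 = 1, b_1 = 0, b_2 = 0, b_3 = 1.

Order the vertices as A < B < D < E < F. Listing each simplex with vertices in this order, K has dimension 3 with simplices:

  0-simplices (5): A, B, D, E, F
  1-simplices (10): AB, AD, AE, AF, BD, BE, BF, DE, DF, EF
  2-simplices (10): ABD, ABE, ABF, ADE, ADF, AEF, BDE, BDF, BEF, DEF
  3-simplices (5): ABDE, ABDF, ABEF, ADEF, BDEF

giving chain groups C_0 ≅ Z^5, C_1 ≅ Z^10, C_2 ≅ Z^10, C_3 ≅ Z^5.

∂_1: C_1 → C_0 is given by ∂[p,q] = [q] − [p]. For instance
  ∂BF = F − B.
The resulting 5×10 matrix has rank 4, and its Smith normal form has invariant factors (1,1,1,1).

Boundary ∂_2: C_2 → C_1 sends each 2-simplex [p,q,r] to [q,r] − [p,r] + [p,q]. For instance
  ∂BDF = DF − BF + BD,
  ∂ADF = DF − AF + AD.
The resulting 10×10 matrix has rank 6, and its Smith normal form has invariant factors (1,1,1,1,1,1).

∂_3: C_3 → C_2 sends each 3-simplex σ to the alternating sum Σ_i (−1)^i (σ with its i-th vertex removed). For instance
  ∂BDEF = DEF − BEF + BDF − BDE,
  ∂ABDE = BDE − ADE + ABE − ABD.
This gives a 10×5 integer matrix of rank 4; reducing to Smith normal form yields diagonal entries (1,1,1,1).

Reading off H_k = ker ∂_k / im ∂_{k+1}:

  H_0: rank C_0 − rank ∂_1 = 5 − 4 = 1, and the invariant factors of ∂_1 are all 1, so H_0 ≅ Z.
  H_1: rank ker ∂_1 − rank ∂_2 = (10 − 4) − 6 = 0, and the invariant factors of ∂_2 are all 1, so H_1 ≅ 0.
  H_2: rank ker ∂_2 − rank ∂_3 = (10 − 6) − 4 = 0, and the invariant factors of ∂_3 are all 1, so H_2 ≅ 0.
  H_3: rank ker ∂_3 − rank ∂_4 = (5 − 4) − 0 = 1, and there is no ∂_4, so H_3 ≅ Z.

As a check, the Euler characteristic is 5 − 10 + 10 − 5 = 0, which agrees with 1 − 0 + 0 − 1 = 0.

Hence the Betti numbers are b_0 = 1, b_1 = 0, b_2 = 0, b_3 = 1.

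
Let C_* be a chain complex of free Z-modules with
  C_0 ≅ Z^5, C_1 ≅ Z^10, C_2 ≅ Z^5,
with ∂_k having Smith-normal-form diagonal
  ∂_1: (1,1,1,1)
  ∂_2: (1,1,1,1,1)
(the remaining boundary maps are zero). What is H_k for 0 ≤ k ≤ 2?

H_0: b_0 = 5 − 0 − 4 = 1; torsion from ∂_1 factors > 1: none. So H_0 = Z.
H_1: b_1 = 10 − 4 − 5 = 1; torsion from ∂_2 factors > 1: none. So H_1 = Z.
H_2: b_2 = 5 − 5 − 0 = 0; torsion from ∂_3 factors > 1: none. So H_2 = 0.

H_0 = Z,  H_1 = Z,  H_2 = 0.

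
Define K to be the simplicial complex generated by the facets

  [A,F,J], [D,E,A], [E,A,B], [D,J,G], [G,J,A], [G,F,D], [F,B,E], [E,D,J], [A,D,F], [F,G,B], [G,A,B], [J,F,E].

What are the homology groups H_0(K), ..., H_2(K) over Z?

H_0 = Z,  H_1 = Z/2Z,  H_2 = 0.

Take the total order A < B < D < E < F < G < J on the vertex set. Then K (dimension 2) consists of the simplices:

  0-simplices (7): A, B, D, E, F, G, J
  1-simplices (18): AB, AD, AE, AF, AG, AJ, BE, BF, BG, DE, DF, DG, DJ, EF, EJ, FG, FJ, GJ
  2-simplices (12): ABE, ABG, ADE, ADF, AFJ, AGJ, BEF, BFG, DEJ, DFG, DGJ, EFJ

giving chain groups C_0 ≅ Z^7, C_1 ≅ Z^18, C_2 ≅ Z^12.

The boundary map ∂_1: C_1 → C_0 maps an edge to its endpoints' difference, ∂[p,q] = q − p. For instance
  ∂BF = F − B.
The 7×18 boundary matrix has rank 6 and Smith normal form diag(1,1,1,1,1,1).

The boundary map ∂_2: C_2 → C_1 maps a triangle to the signed sum of its edges. For instance
  ∂EFJ = FJ − EJ + EF,
  ∂DGJ = GJ − DJ + DG.
The 18×12 boundary matrix has rank 12 and Smith normal form diag(1,1,1,1,1,1,1,1,1,1,1,2).

Now H_k = ker ∂_k / im ∂_{k+1}, so:

  H_0: rank C_0 − rank ∂_1 = 7 − 6 = 1, and the invariant factors of ∂_1 are all 1, so H_0 ≅ Z.
  H_1: rank ker ∂_1 − rank ∂_2 = (18 − 6) − 12 = 0, and ∂_2 has invariant factor 2 > 1, so H_1 ≅ Z/2Z.
  H_2: rank ker ∂_2 − rank ∂_3 = (12 − 12) − 0 = 0, and there is no ∂_3, so H_2 ≅ 0.

As a check, the Euler characteristic is 7 − 18 + 12 = 1, which agrees with 1 − 0 + 0 = 1.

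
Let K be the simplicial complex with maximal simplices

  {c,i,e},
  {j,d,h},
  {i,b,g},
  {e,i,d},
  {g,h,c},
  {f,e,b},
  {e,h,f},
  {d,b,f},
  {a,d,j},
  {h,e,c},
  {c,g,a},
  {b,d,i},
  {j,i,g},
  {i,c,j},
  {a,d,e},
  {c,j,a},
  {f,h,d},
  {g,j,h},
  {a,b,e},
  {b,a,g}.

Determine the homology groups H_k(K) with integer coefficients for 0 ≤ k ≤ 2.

H_0 = Z,  H_1 = Z ⊕ Z/2,  H_2 = 0.

We work with the vertex ordering a < b < c < d < e < f < g < h < i < j. The simplices of K, each written with vertices in increasing order, are:

  0-simplices (10): a, b, c, d, e, f, g, h, i, j
  1-simplices (30): ab, ac, ad, ae, ag, aj, bd, be, bf, bg, bi, ce, cg, ch, ci, cj, de, df, dh, di, dj, ef, eh, ei, fh, gh, gi, gj, hj, ij
  2-simplices (20): abe, abg, acg, acj, ade, adj, bdf, bdi, bef, bgi, ceh, cei, cgh, cij, dei, dfh, dhj, efh, ghj, gij

so the chain groups are C_0 ≅ Z^10, C_1 ≅ Z^30, C_2 ≅ Z^20.

Boundary ∂_1: C_1 → C_0 sends each edge [p,q] (with p < q) to q − p.
The 10×30 boundary matrix has rank 9 and Smith normal form diag(1,1,1,1,1,1,1,1,1).

∂_2: C_2 → C_1 acts by ∂[p,q,r] = [q,r] − [p,r] + [p,q]. For instance
  ∂acg = cg − ag + ac,
  ∂cij = ij − cj + ci.
The resulting 30×20 matrix has rank 20, and its Smith normal form has invariant factors (1,1,1,1,1,1,1,1,1,1,1,1,1,1,1,1,1,1,1,2).

From H_k ≅ ker(∂_k) / im(∂_{k+1}) we obtain:

  H_0: rank C_0 − rank ∂_1 = 10 − 9 = 1, and the invariant factors of ∂_1 are all 1, so H_0 = Z.
  H_1: rank ker ∂_1 − rank ∂_2 = (30 − 9) − 20 = 1, and ∂_2 has invariant factor 2 > 1, so H_1 = Z ⊕ Z/2.
  H_2: rank ker ∂_2 − rank ∂_3 = (20 − 20) − 0 = 0, and there is no ∂_3, so H_2 = 0.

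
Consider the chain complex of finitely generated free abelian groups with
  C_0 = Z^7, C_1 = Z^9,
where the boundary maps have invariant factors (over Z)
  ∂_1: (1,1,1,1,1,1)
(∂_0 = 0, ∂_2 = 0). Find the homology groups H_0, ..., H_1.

H_0 ≅ Z,  H_1 ≅ Z^3.

H_0: b_0 = 7 − 0 − 6 = 1; torsion from ∂_1 factors > 1: none. So H_0 ≅ Z.
H_1: b_1 = 9 − 6 − 0 = 3; torsion from ∂_2 factors > 1: none. So H_1 ≅ Z^3.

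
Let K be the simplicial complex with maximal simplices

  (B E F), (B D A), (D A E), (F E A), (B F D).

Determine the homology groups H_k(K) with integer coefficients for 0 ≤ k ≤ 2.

Order the vertices as A < B < D < E < F. Listing each simplex with vertices in this order, K has dimension 2 with simplices:

  0-simplices (5): A, B, D, E, F
  1-simplices (10): AB, AD, AE, AF, BD, BE, BF, DE, DF, EF
  2-simplices (5): ABD, ADE, AEF, BDF, BEF

so the chain groups are C_0 ≅ Z^5, C_1 ≅ Z^10, C_2 ≅ Z^5.

Boundary ∂_1: C_1 → C_0 is given by ∂[p,q] = [q] − [p]. For instance
  ∂AB = B − A.
The resulting 5×10 matrix has rank 4, and its Smith normal form has invariant factors (1,1,1,1).

Boundary ∂_2: C_2 → C_1 sends each 2-simplex [p,q,r] to [q,r] − [p,r] + [p,q]. For instance
  ∂ABD = BD − AD + AB,
  ∂BEF = EF − BF + BE.
As a 10×5 matrix over Z this has rank 5, with invariant factors (1,1,1,1,1).

Computing H_k = (kernel of ∂_k) / (image of ∂_{k+1}):

  H_0: rank C_0 − rank ∂_1 = 5 − 4 = 1, and the invariant factors of ∂_1 are all 1, so H_0 = Z.
  H_1: rank ker ∂_1 − rank ∂_2 = (10 − 4) − 5 = 1, and the invariant factors of ∂_2 are all 1, so H_1 = Z.
  H_2: rank ker ∂_2 − rank ∂_3 = (5 − 5) − 0 = 0, and there is no ∂_3, so H_2 = 0.

As a check, the Euler characteristic is 5 − 10 + 5 = 0, which agrees with 1 − 1 + 0 = 0.
(K is a triangulation of the Möbius band.)

H_0 = Z,  H_1 = Z,  H_2 = 0.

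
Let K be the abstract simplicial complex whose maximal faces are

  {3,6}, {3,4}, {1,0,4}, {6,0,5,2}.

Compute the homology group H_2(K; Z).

H_2 ≅ 0.

We work with the vertex ordering 0 < 1 < 2 < 3 < 4 < 5 < 6. The simplices of K, each written with vertices in increasing order, are:

  0-simplices (7): [0], [1], [2], [3], [4], [5], [6]
  1-simplices (11): [0,1], [0,2], [0,4], [0,5], [0,6], [1,4], [2,5], [2,6], [3,4], [3,6], [5,6]
  2-simplices (5): [0,1,4], [0,2,5], [0,2,6], [0,5,6], [2,5,6]
  3-simplices (1): [0,2,5,6]

so the chain groups are C_0 ≅ Z^7, C_1 ≅ Z^11, C_2 ≅ Z^5, C_3 ≅ Z^1.

∂_1: C_1 → C_0 sends each edge [p,q] (with p < q) to q − p.
The resulting 7×11 matrix has rank 6, and its Smith normal form has invariant factors (1,1,1,1,1,1).

∂_2: C_2 → C_1 sends each 2-simplex [p,q,r] to [q,r] − [p,r] + [p,q]. For instance
  ∂[2,5,6] = [5,6] − [2,6] + [2,5],
  ∂[0,1,4] = [1,4] − [0,4] + [0,1].
This gives a 11×5 integer matrix of rank 4; reducing to Smith normal form yields diagonal entries (1,1,1,1).

The boundary map ∂_3: C_3 → C_2 sends each 3-simplex σ to the alternating sum Σ_i (−1)^i (σ with its i-th vertex removed). For instance
  ∂[0,2,5,6] = [2,5,6] − [0,5,6] + [0,2,6] − [0,2,5].
As a 5×1 matrix over Z this has rank 1, with invariant factors (1).

Now H_k = ker ∂_k / im ∂_{k+1}, so:

  H_2: rank ker ∂_2 − rank ∂_3 = (5 − 4) − 1 = 0, and the invariant factors of ∂_3 are all 1, so H_2 = 0.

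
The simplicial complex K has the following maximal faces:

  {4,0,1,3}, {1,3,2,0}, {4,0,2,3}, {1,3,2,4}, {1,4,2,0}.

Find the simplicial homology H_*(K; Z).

We work with the vertex ordering 0 < 1 < 2 < 3 < 4. The simplices of K, each written with vertices in increasing order, are:

  0-simplices (5): [0], [1], [2], [3], [4]
  1-simplices (10): [0,1], [0,2], [0,3], [0,4], [1,2], [1,3], [1,4], [2,3], [2,4], [3,4]
  2-simplices (10): [0,1,2], [0,1,3], [0,1,4], [0,2,3], [0,2,4], [0,3,4], [1,2,3], [1,2,4], [1,3,4], [2,3,4]
  3-simplices (5): [0,1,2,3], [0,1,2,4], [0,1,3,4], [0,2,3,4], [1,2,3,4]

Hence C_0 ≅ Z^5, C_1 ≅ Z^10, C_2 ≅ Z^10, C_3 ≅ Z^5.

∂_1: C_1 → C_0 maps an edge to its endpoints' difference, ∂[p,q] = q − p. For instance
  ∂[0,1] = [1] − [0].
The resulting 5×10 matrix has rank 4, and its Smith normal form has invariant factors (1,1,1,1).

The boundary map ∂_2: C_2 → C_1 maps a triangle to the signed sum of its edges. For instance
  ∂[0,1,3] = [1,3] − [0,3] + [0,1],
  ∂[0,1,4] = [1,4] − [0,4] + [0,1].
The resulting 10×10 matrix has rank 6, and its Smith normal form has invariant factors (1,1,1,1,1,1).

The boundary map ∂_3: C_3 → C_2 sends each 3-simplex σ to the alternating sum Σ_i (−1)^i (σ with its i-th vertex removed). For instance
  ∂[0,1,2,3] = [1,2,3] − [0,2,3] + [0,1,3] − [0,1,2],
  ∂[0,1,2,4] = [1,2,4] − [0,2,4] + [0,1,4] − [0,1,2].
The resulting 10×5 matrix has rank 4, and its Smith normal form has invariant factors (1,1,1,1).

Reading off H_k = ker ∂_k / im ∂_{k+1}:

  H_0: rank C_0 − rank ∂_1 = 5 − 4 = 1, and the invariant factors of ∂_1 are all 1, so H_0 = Z.
  H_1: rank ker ∂_1 − rank ∂_2 = (10 − 4) − 6 = 0, and the invariant factors of ∂_2 are all 1, so H_1 = 0.
  H_2: rank ker ∂_2 − rank ∂_3 = (10 − 6) − 4 = 0, and the invariant factors of ∂_3 are all 1, so H_2 = 0.
  H_3: rank ker ∂_3 − rank ∂_4 = (5 − 4) − 0 = 1, and there is no ∂_4, so H_3 = Z.

As a check, the Euler characteristic is 5 − 10 + 10 − 5 = 0, which agrees with 1 − 0 + 0 − 1 = 0.
(K is a triangulation of the 3-sphere S^3.)

H_0 = Z,  H_1 = 0,  H_2 = 0,  H_3 = Z.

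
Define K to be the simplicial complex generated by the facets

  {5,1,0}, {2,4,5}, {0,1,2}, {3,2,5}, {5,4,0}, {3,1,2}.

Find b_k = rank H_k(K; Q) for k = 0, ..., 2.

Fix the vertex order 0 < 1 < 2 < 3 < 4 < 5 and write every simplex with vertices in increasing order. Then dim K = 2 and the simplices of K are:

  0-simplices (6): [0], [1], [2], [3], [4], [5]
  1-simplices (12): [0,1], [0,2], [0,4], [0,5], [1,2], [1,3], [1,5], [2,3], [2,4], [2,5], [3,5], [4,5]
  2-simplices (6): [0,1,2], [0,1,5], [0,4,5], [1,2,3], [2,3,5], [2,4,5]

Hence C_0 ≅ Z^6, C_1 ≅ Z^12, C_2 ≅ Z^6.

Boundary ∂_1: C_1 → C_0 maps an edge to its endpoints' difference, ∂[p,q] = q − p. For instance
  ∂[1,3] = [3] − [1].
As a 6×12 matrix over Z this has rank 5, with invariant factors (1,1,1,1,1).

Boundary ∂_2: C_2 → C_1 maps a triangle to the signed sum of its edges. For instance
  ∂[2,3,5] = [3,5] − [2,5] + [2,3],
  ∂[0,1,2] = [1,2] − [0,2] + [0,1].
The 12×6 boundary matrix has rank 6 and Smith normal form diag(1,1,1,1,1,1).

Reading off H_k = ker ∂_k / im ∂_{k+1}:

  H_0: rank C_0 − rank ∂_1 = 6 − 5 = 1, and the invariant factors of ∂_1 are all 1, so H_0 = Z.
  H_1: rank ker ∂_1 − rank ∂_2 = (12 − 5) − 6 = 1, and the invariant factors of ∂_2 are all 1, so H_1 = Z.
  H_2: rank ker ∂_2 − rank ∂_3 = (6 − 6) − 0 = 0, and there is no ∂_3, so H_2 = 0.

As a check, the Euler characteristic is 6 − 12 + 6 = 0, which agrees with 1 − 1 + 0 = 0.

Hence the Betti numbers are b_0 = 1, b_1 = 1, b_2 = 0.

b_0 = 1, b_1 = 1, b_2 = 0.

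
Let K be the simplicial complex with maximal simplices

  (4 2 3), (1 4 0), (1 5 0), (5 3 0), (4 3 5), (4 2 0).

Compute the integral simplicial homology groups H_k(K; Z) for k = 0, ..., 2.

H_0 ≅ Z,  H_1 ≅ Z,  H_2 = 0.

Fix the vertex order 0 < 1 < 2 < 3 < 4 < 5 and write every simplex with vertices in increasing order. Then dim K = 2 and the simplices of K are:

  0-simplices (6): [0], [1], [2], [3], [4], [5]
  1-simplices (12): [0,1], [0,2], [0,3], [0,4], [0,5], [1,4], [1,5], [2,3], [2,4], [3,4], [3,5], [4,5]
  2-simplices (6): [0,1,4], [0,1,5], [0,2,4], [0,3,5], [2,3,4], [3,4,5]

giving chain groups C_0 ≅ Z^6, C_1 ≅ Z^12, C_2 ≅ Z^6.

Boundary ∂_1: C_1 → C_0 is given by ∂[p,q] = [q] − [p].
This gives a 6×12 integer matrix of rank 5; reducing to Smith normal form yields diagonal entries (1,1,1,1,1).

∂_2: C_2 → C_1 maps a triangle to the signed sum of its edges. For instance
  ∂[0,2,4] = [2,4] − [0,4] + [0,2],
  ∂[0,1,5] = [1,5] − [0,5] + [0,1].
The 12×6 boundary matrix has rank 6 and Smith normal form diag(1,1,1,1,1,1).

Now H_k = ker ∂_k / im ∂_{k+1}, so:

  H_0: rank C_0 − rank ∂_1 = 6 − 5 = 1, and the invariant factors of ∂_1 are all 1, so H_0 ≅ Z.
  H_1: rank ker ∂_1 − rank ∂_2 = (12 − 5) − 6 = 1, and the invariant factors of ∂_2 are all 1, so H_1 ≅ Z.
  H_2: rank ker ∂_2 − rank ∂_3 = (6 − 6) − 0 = 0, and there is no ∂_3, so H_2 ≅ 0.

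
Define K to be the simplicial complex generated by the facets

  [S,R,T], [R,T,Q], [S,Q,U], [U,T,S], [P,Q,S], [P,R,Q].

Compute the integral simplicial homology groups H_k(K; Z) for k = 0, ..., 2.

Order the vertices as P < Q < R < S < T < U. Listing each simplex with vertices in this order, K has dimension 2 with simplices:

  0-simplices (6): P, Q, R, S, T, U
  1-simplices (12): PQ, PR, PS, QR, QS, QT, QU, RS, RT, ST, SU, TU
  2-simplices (6): PQR, PQS, QRT, QSU, RST, STU

so the chain groups are C_0 ≅ Z^6, C_1 ≅ Z^12, C_2 ≅ Z^6.

∂_1: C_1 → C_0 sends each edge [p,q] (with p < q) to q − p.
The resulting 6×12 matrix has rank 5, and its Smith normal form has invariant factors (1,1,1,1,1).

Boundary ∂_2: C_2 → C_1 sends each 2-simplex [p,q,r] to [q,r] − [p,r] + [p,q]. For instance
  ∂PQS = QS − PS + PQ,
  ∂STU = TU − SU + ST.
This gives a 12×6 integer matrix of rank 6; reducing to Smith normal form yields diagonal entries (1,1,1,1,1,1).

Now H_k = ker ∂_k / im ∂_{k+1}, so:

  H_0: rank C_0 − rank ∂_1 = 6 − 5 = 1, and the invariant factors of ∂_1 are all 1, so H_0 = Z.
  H_1: rank ker ∂_1 − rank ∂_2 = (12 − 5) − 6 = 1, and the invariant factors of ∂_2 are all 1, so H_1 = Z.
  H_2: rank ker ∂_2 − rank ∂_3 = (6 − 6) − 0 = 0, and there is no ∂_3, so H_2 = 0.

H_0 ≅ Z,  H_1 ≅ Z,  H_2 = 0.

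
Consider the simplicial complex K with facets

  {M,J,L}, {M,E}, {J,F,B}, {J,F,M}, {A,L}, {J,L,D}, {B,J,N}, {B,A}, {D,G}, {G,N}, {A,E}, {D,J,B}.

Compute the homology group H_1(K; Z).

H_1 = Z^3.

We work with the vertex ordering A < B < D < E < F < G < J < L < M < N. The simplices of K, each written with vertices in increasing order, are:

  0-simplices (10): A, B, D, E, F, G, J, L, M, N
  1-simplices (18): AB, AE, AL, BD, BF, BJ, BN, DG, DJ, DL, EM, FJ, FM, GN, JL, JM, JN, LM
  2-simplices (6): BDJ, BFJ, BJN, DJL, FJM, JLM

giving chain groups C_0 ≅ Z^10, C_1 ≅ Z^18, C_2 ≅ Z^6.

Boundary ∂_1: C_1 → C_0 is given by ∂[p,q] = [q] − [p].
The 10×18 boundary matrix has rank 9 and Smith normal form diag(1,1,1,1,1,1,1,1,1).

∂_2: C_2 → C_1 sends each 2-simplex [p,q,r] to [q,r] − [p,r] + [p,q]. For instance
  ∂BDJ = DJ − BJ + BD,
  ∂FJM = JM − FM + FJ.
This gives a 18×6 integer matrix of rank 6; reducing to Smith normal form yields diagonal entries (1,1,1,1,1,1).

Computing H_k = (kernel of ∂_k) / (image of ∂_{k+1}):

  H_1: rank ker ∂_1 − rank ∂_2 = (18 − 9) − 6 = 3, and the invariant factors of ∂_2 are all 1, so H_1 = Z^3.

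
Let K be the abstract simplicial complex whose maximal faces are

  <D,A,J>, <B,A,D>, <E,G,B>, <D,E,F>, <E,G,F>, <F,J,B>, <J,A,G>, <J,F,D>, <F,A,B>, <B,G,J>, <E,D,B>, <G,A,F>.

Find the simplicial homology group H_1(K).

Take the total order A < B < D < E < F < G < J on the vertex set. Then K (dimension 2) consists of the simplices:

  0-simplices (7): A, B, D, E, F, G, J
  1-simplices (18): AB, AD, AF, AG, AJ, BD, BE, BF, BG, BJ, DE, DF, DJ, EF, EG, FG, FJ, GJ
  2-simplices (12): ABD, ABF, ADJ, AFG, AGJ, BDE, BEG, BFJ, BGJ, DEF, DFJ, EFG

so the chain groups are C_0 ≅ Z^7, C_1 ≅ Z^18, C_2 ≅ Z^12.

∂_1: C_1 → C_0 is given by ∂[p,q] = [q] − [p]. For instance
  ∂AG = G − A.
This gives a 7×18 integer matrix of rank 6; reducing to Smith normal form yields diagonal entries (1,1,1,1,1,1).

Boundary ∂_2: C_2 → C_1 maps a triangle to the signed sum of its edges. For instance
  ∂AGJ = GJ − AJ + AG,
  ∂DFJ = FJ − DJ + DF.
The resulting 18×12 matrix has rank 12, and its Smith normal form has invariant factors (1,1,1,1,1,1,1,1,1,1,1,2).

Computing H_k = (kernel of ∂_k) / (image of ∂_{k+1}):

  H_1: rank ker ∂_1 − rank ∂_2 = (18 − 6) − 12 = 0, and ∂_2 has invariant factor 2 > 1, so H_1 ≅ Z/2.

H_1 ≅ Z/2.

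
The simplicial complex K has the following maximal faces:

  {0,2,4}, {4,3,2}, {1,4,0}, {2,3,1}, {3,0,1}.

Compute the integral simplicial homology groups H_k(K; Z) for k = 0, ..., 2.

H_0 = Z,  H_1 = Z,  H_2 = 0.

K has 5 vertices, 10 edges, 5 triangles.
rank ∂_0 = 0, rank ∂_1 = 4 ⇒ b_0 = 5 − 0 − 4 = 1; all invariant factors of ∂_1 are 1 so no torsion. So H_0 = Z.
rank ∂_1 = 4, rank ∂_2 = 5 ⇒ b_1 = 10 − 4 − 5 = 1; all invariant factors of ∂_2 are 1 so no torsion. So H_1 = Z.
rank ∂_2 = 5, rank ∂_3 = 0 ⇒ b_2 = 5 − 5 − 0 = 0. So H_2 = 0.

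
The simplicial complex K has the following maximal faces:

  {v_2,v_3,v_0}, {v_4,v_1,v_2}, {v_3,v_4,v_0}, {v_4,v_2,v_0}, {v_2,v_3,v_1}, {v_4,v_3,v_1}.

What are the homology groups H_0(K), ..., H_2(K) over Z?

Order the vertices as v_0 < v_1 < v_2 < v_3 < v_4. Listing each simplex with vertices in this order, K has dimension 2 with simplices:

  0-simplices (5): [v_0], [v_1], [v_2], [v_3], [v_4]
  1-simplices (9): [v_0,v_2], [v_0,v_3], [v_0,v_4], [v_1,v_2], [v_1,v_3], [v_1,v_4], [v_2,v_3], [v_2,v_4], [v_3,v_4]
  2-simplices (6): [v_0,v_2,v_3], [v_0,v_2,v_4], [v_0,v_3,v_4], [v_1,v_2,v_3], [v_1,v_2,v_4], [v_1,v_3,v_4]

giving chain groups C_0 ≅ Z^5, C_1 ≅ Z^9, C_2 ≅ Z^6.

∂_1: C_1 → C_0 is given by ∂[p,q] = [q] − [p]. For instance
  ∂[v_1,v_3] = [v_3] − [v_1].
This gives a 5×9 integer matrix of rank 4; reducing to Smith normal form yields diagonal entries (1,1,1,1).

Boundary ∂_2: C_2 → C_1 acts by ∂[p,q,r] = [q,r] − [p,r] + [p,q]. For instance
  ∂[v_0,v_2,v_4] = [v_2,v_4] − [v_0,v_4] + [v_0,v_2],
  ∂[v_1,v_2,v_3] = [v_2,v_3] − [v_1,v_3] + [v_1,v_2].
This gives a 9×6 integer matrix of rank 5; reducing to Smith normal form yields diagonal entries (1,1,1,1,1).

Computing H_k = (kernel of ∂_k) / (image of ∂_{k+1}):

  H_0: rank C_0 − rank ∂_1 = 5 − 4 = 1, and the invariant factors of ∂_1 are all 1, so H_0 = Z.
  H_1: rank ker ∂_1 − rank ∂_2 = (9 − 4) − 5 = 0, and the invariant factors of ∂_2 are all 1, so H_1 = 0.
  H_2: rank ker ∂_2 − rank ∂_3 = (6 − 5) − 0 = 1, and there is no ∂_3, so H_2 = Z.

H_0 = Z,  H_1 = 0,  H_2 = Z.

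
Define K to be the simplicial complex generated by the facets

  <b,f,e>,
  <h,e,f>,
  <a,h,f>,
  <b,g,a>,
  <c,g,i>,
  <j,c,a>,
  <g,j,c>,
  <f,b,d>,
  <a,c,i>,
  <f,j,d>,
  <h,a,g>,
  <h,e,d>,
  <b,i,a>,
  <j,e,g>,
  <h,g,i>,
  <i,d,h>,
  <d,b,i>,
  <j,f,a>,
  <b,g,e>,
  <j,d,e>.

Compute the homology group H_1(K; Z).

H_1 ≅ Z ⊕ Z/2.

Take the total order a < b < c < d < e < f < g < h < i < j on the vertex set. Then K (dimension 2) consists of the simplices:

  0-simplices (10): a, b, c, d, e, f, g, h, i, j
  1-simplices (30): ab, ac, af, ag, ah, ai, aj, bd, be, bf, bg, bi, cg, ci, cj, de, df, dh, di, dj, ef, eg, eh, ej, fh, fj, gh, gi, gj, hi
  2-simplices (20): abg, abi, aci, acj, afh, afj, agh, bdf, bdi, bef, beg, cgi, cgj, deh, dej, dfj, dhi, efh, egj, ghi

Hence C_0 ≅ Z^10, C_1 ≅ Z^30, C_2 ≅ Z^20.

Boundary ∂_1: C_1 → C_0 maps an edge to its endpoints' difference, ∂[p,q] = q − p. For instance
  ∂cj = j − c.
This gives a 10×30 integer matrix of rank 9; reducing to Smith normal form yields diagonal entries (1,1,1,1,1,1,1,1,1).

The boundary map ∂_2: C_2 → C_1 maps a triangle to the signed sum of its edges. For instance
  ∂afh = fh − ah + af,
  ∂abg = bg − ag + ab.
This gives a 30×20 integer matrix of rank 20; reducing to Smith normal form yields diagonal entries (1,1,1,1,1,1,1,1,1,1,1,1,1,1,1,1,1,1,1,2).

Computing H_k = (kernel of ∂_k) / (image of ∂_{k+1}):

  H_1: rank ker ∂_1 − rank ∂_2 = (30 − 9) − 20 = 1, and ∂_2 has invariant factor 2 > 1, so H_1 = Z ⊕ Z/2.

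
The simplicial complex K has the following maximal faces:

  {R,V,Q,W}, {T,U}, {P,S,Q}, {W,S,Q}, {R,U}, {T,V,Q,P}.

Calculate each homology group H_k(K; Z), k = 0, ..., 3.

H_0 = Z,  H_1 = Z,  H_2 = 0,  H_3 = 0.

Fix the vertex order P < Q < R < S < T < U < V < W and write every simplex with vertices in increasing order. Then dim K = 3 and the simplices of K are:

  0-simplices (8): P, Q, R, S, T, U, V, W
  1-simplices (16): PQ, PS, PT, PV, QR, QS, QT, QV, QW, RU, RV, RW, SW, TU, TV, VW
  2-simplices (10): PQS, PQT, PQV, PTV, QRV, QRW, QSW, QTV, QVW, RVW
  3-simplices (2): PQTV, QRVW

so the chain groups are C_0 ≅ Z^8, C_1 ≅ Z^16, C_2 ≅ Z^10, C_3 ≅ Z^2.

The boundary map ∂_1: C_1 → C_0 sends each edge [p,q] (with p < q) to q − p. For instance
  ∂TU = U − T.
As a 8×16 matrix over Z this has rank 7, with invariant factors (1,1,1,1,1,1,1).

The boundary map ∂_2: C_2 → C_1 acts by ∂[p,q,r] = [q,r] − [p,r] + [p,q]. For instance
  ∂PTV = TV − PV + PT,
  ∂QVW = VW − QW + QV.
The 16×10 boundary matrix has rank 8 and Smith normal form diag(1,1,1,1,1,1,1,1).

∂_3: C_3 → C_2 sends each 3-simplex σ to the alternating sum Σ_i (−1)^i (σ with its i-th vertex removed). For instance
  ∂QRVW = RVW − QVW + QRW − QRV,
  ∂PQTV = QTV − PTV + PQV − PQT.
As a 10×2 matrix over Z this has rank 2, with invariant factors (1,1).

Reading off H_k = ker ∂_k / im ∂_{k+1}:

  H_0: rank C_0 − rank ∂_1 = 8 − 7 = 1, and the invariant factors of ∂_1 are all 1, so H_0 ≅ Z.
  H_1: rank ker ∂_1 − rank ∂_2 = (16 − 7) − 8 = 1, and the invariant factors of ∂_2 are all 1, so H_1 ≅ Z.
  H_2: rank ker ∂_2 − rank ∂_3 = (10 − 8) − 2 = 0, and the invariant factors of ∂_3 are all 1, so H_2 ≅ 0.
  H_3: rank ker ∂_3 − rank ∂_4 = (2 − 2) − 0 = 0, and there is no ∂_4, so H_3 ≅ 0.

As a check, the Euler characteristic is 8 − 16 + 10 − 2 = 0, which agrees with 1 − 1 + 0 − 0 = 0.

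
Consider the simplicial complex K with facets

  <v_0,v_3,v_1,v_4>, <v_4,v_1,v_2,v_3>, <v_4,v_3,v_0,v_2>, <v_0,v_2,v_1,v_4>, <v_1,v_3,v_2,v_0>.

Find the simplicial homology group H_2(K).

We work with the vertex ordering v_0 < v_1 < v_2 < v_3 < v_4. The simplices of K, each written with vertices in increasing order, are:

  0-simplices (5): [v_0], [v_1], [v_2], [v_3], [v_4]
  1-simplices (10): [v_0,v_1], [v_0,v_2], [v_0,v_3], [v_0,v_4], [v_1,v_2], [v_1,v_3], [v_1,v_4], [v_2,v_3], [v_2,v_4], [v_3,v_4]
  2-simplices (10): [v_0,v_1,v_2], [v_0,v_1,v_3], [v_0,v_1,v_4], [v_0,v_2,v_3], [v_0,v_2,v_4], [v_0,v_3,v_4], [v_1,v_2,v_3], [v_1,v_2,v_4], [v_1,v_3,v_4], [v_2,v_3,v_4]
  3-simplices (5): [v_0,v_1,v_2,v_3], [v_0,v_1,v_2,v_4], [v_0,v_1,v_3,v_4], [v_0,v_2,v_3,v_4], [v_1,v_2,v_3,v_4]

Hence C_0 ≅ Z^5, C_1 ≅ Z^10, C_2 ≅ Z^10, C_3 ≅ Z^5.

∂_1: C_1 → C_0 sends each edge [p,q] (with p < q) to q − p. For instance
  ∂[v_0,v_1] = [v_1] − [v_0].
This gives a 5×10 integer matrix of rank 4; reducing to Smith normal form yields diagonal entries (1,1,1,1).

Boundary ∂_2: C_2 → C_1 maps a triangle to the signed sum of its edges. For instance
  ∂[v_1,v_2,v_4] = [v_2,v_4] − [v_1,v_4] + [v_1,v_2],
  ∂[v_0,v_2,v_4] = [v_2,v_4] − [v_0,v_4] + [v_0,v_2].
This gives a 10×10 integer matrix of rank 6; reducing to Smith normal form yields diagonal entries (1,1,1,1,1,1).

Boundary ∂_3: C_3 → C_2 sends each 3-simplex σ to the alternating sum Σ_i (−1)^i (σ with its i-th vertex removed). For instance
  ∂[v_0,v_1,v_2,v_3] = [v_1,v_2,v_3] − [v_0,v_2,v_3] + [v_0,v_1,v_3] − [v_0,v_1,v_2],
  ∂[v_1,v_2,v_3,v_4] = [v_2,v_3,v_4] − [v_1,v_3,v_4] + [v_1,v_2,v_4] − [v_1,v_2,v_3].
The resulting 10×5 matrix has rank 4, and its Smith normal form has invariant factors (1,1,1,1).

Reading off H_k = ker ∂_k / im ∂_{k+1}:

  H_2: rank ker ∂_2 − rank ∂_3 = (10 − 6) − 4 = 0, and the invariant factors of ∂_3 are all 1, so H_2 = 0.

H_2 ≅ 0.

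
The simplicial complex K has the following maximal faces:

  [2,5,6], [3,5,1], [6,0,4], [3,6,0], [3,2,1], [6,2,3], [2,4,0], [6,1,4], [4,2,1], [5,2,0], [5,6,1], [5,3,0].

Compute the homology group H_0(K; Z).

H_0 = Z.

We work with the vertex ordering 0 < 1 < 2 < 3 < 4 < 5 < 6. The simplices of K, each written with vertices in increasing order, are:

  0-simplices (7): [0], [1], [2], [3], [4], [5], [6]
  1-simplices (18): [0,2], [0,3], [0,4], [0,5], [0,6], [1,2], [1,3], [1,4], [1,5], [1,6], [2,3], [2,4], [2,5], [2,6], [3,5], [3,6], [4,6], [5,6]
  2-simplices (12): [0,2,4], [0,2,5], [0,3,5], [0,3,6], [0,4,6], [1,2,3], [1,2,4], [1,3,5], [1,4,6], [1,5,6], [2,3,6], [2,5,6]

so the chain groups are C_0 ≅ Z^7, C_1 ≅ Z^18, C_2 ≅ Z^12.

The boundary map ∂_1: C_1 → C_0 is given by ∂[p,q] = [q] − [p].
This gives a 7×18 integer matrix of rank 6; reducing to Smith normal form yields diagonal entries (1,1,1,1,1,1).

The boundary map ∂_2: C_2 → C_1 acts by ∂[p,q,r] = [q,r] − [p,r] + [p,q]. For instance
  ∂[1,3,5] = [3,5] − [1,5] + [1,3],
  ∂[1,5,6] = [5,6] − [1,6] + [1,5].
This gives a 18×12 integer matrix of rank 12; reducing to Smith normal form yields diagonal entries (1,1,1,1,1,1,1,1,1,1,1,2).

From H_k ≅ ker(∂_k) / im(∂_{k+1}) we obtain:

  H_0: rank C_0 − rank ∂_1 = 7 − 6 = 1, and the invariant factors of ∂_1 are all 1, so H_0 ≅ Z.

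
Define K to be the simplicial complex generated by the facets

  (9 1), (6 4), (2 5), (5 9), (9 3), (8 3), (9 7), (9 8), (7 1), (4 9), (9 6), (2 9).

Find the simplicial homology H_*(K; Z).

Order the vertices as 1 < 2 < 3 < 4 < 5 < 6 < 7 < 8 < 9. Listing each simplex with vertices in this order, K has dimension 1 with simplices:

  0-simplices (9): [1], [2], [3], [4], [5], [6], [7], [8], [9]
  1-simplices (12): [1,7], [1,9], [2,5], [2,9], [3,8], [3,9], [4,6], [4,9], [5,9], [6,9], [7,9], [8,9]

giving chain groups C_0 ≅ Z^9, C_1 ≅ Z^12.

The boundary map ∂_1: C_1 → C_0 is given by ∂[p,q] = [q] − [p]. For instance
  ∂[6,9] = [9] − [6].
This gives a 9×12 integer matrix of rank 8; reducing to Smith normal form yields diagonal entries (1,1,1,1,1,1,1,1).

From H_k ≅ ker(∂_k) / im(∂_{k+1}) we obtain:

  H_0: rank C_0 − rank ∂_1 = 9 − 8 = 1, and the invariant factors of ∂_1 are all 1, so H_0 = Z.
  H_1: rank ker ∂_1 − rank ∂_2 = (12 − 8) − 0 = 4, and there is no ∂_2, so H_1 = Z^4.

H_0 = Z,  H_1 = Z^4.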